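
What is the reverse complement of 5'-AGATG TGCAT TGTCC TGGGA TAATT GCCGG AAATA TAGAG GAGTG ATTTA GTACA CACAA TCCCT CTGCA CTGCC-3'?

5'-GGCAGTGCAGAGGGATTGTGTGTACTAAATCACTCCTCTATATTTCCGGCAATTATCCCAGGACAATGCACATCT-3'

Complement each base (A↔T, G↔C): TCTACACGTAACAGGACCCTATTAACGGCCTTTATATCTCCTCACTAAATCATGTGTGTTAGGGAGACGTGACGG. Then reverse.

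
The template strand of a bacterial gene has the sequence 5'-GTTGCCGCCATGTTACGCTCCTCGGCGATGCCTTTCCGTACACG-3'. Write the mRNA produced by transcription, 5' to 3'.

5'-CGUGUACGGAAAGGCAUCGCCGAGGAGCGUAACAUGGCGGCAAC-3'

RNA polymerase reads the template 3'→5' and synthesizes mRNA 5'→3' by base-pairing (A→U, T→A, G↔C). The complement of the template is CAACGGCGGTACAATGCGAGGAGCCGCTACGGAAAGGCATGTGC; antiparallel, so 5'→3' the coding strand is CGTGTACGGAAAGGCATCGCCGAGGAGCGTAACATGGCGGCAAC. Replace T with U for the mRNA.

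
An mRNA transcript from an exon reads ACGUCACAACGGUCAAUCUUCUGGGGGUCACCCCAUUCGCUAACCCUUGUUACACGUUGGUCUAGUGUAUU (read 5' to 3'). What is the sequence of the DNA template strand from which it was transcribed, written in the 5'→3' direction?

Replace U with T to get the coding DNA strand: ACGTCACAACGGTCAATCTTCTGGGGGTCACCCCATTCGCTAACCCTTGTTACACGTTGGTCTAGTGTATT. The template strand is its reverse complement (complement TGCAGTGTTGCCAGTTAGAAGACCCCCAGTGGGGTAAGCGATTGGGAACAATGTGCAACCAGATCACATAA, then reverse).

5'-AATACACTAGACCAACGTGTAACAAGGGTTAGCGAATGGGGTGACCCCCAGAAGATTGACCGTTGTGACGT-3'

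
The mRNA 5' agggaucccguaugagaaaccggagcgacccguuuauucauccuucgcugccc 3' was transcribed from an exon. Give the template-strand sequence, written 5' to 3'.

Replace U with T to get the coding DNA strand: AGGGATCCCGTATGAGAAACCGGAGCGACCCGTTTATTCATCCTTCGCTGCCC. The template strand is its reverse complement (complement TCCCTAGGGCATACTCTTTGGCCTCGCTGGGCAAATAAGTAGGAAGCGACGGG, then reverse).

5'-GGGCAGCGAAGGATGAATAAACGGGTCGCTCCGGTTTCTCATACGGGATCCCT-3'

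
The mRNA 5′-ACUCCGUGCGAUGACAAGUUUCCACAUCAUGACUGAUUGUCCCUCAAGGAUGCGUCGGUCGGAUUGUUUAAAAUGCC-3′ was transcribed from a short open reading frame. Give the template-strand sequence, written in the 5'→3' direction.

Replace U with T to get the coding DNA strand: ACTCCGTGCGATGACAAGTTTCCACATCATGACTGATTGTCCCTCAAGGATGCGTCGGTCGGATTGTTTAAAATGCC. The template strand is its reverse complement (complement TGAGGCACGCTACTGTTCAAAGGTGTAGTACTGACTAACAGGGAGTTCCTACGCAGCCAGCCTAACAAATTTTACGG, then reverse).

5'-GGCATTTTAAACAATCCGACCGACGCATCCTTGAGGGACAATCAGTCATGATGTGGAAACTTGTCATCGCACGGAGT-3'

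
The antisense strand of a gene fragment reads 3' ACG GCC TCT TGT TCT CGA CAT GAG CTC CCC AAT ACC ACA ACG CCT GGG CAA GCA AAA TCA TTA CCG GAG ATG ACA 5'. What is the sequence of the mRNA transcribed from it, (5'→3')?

5'-UGCCGGAGAACAAGAGCUGUACUCGAGGGGUUAUGGUGUUGCGGACCCGUUCGUUUUAGUAAUGGCCUCUACUGU-3'

Reading the template 3'→5' as shown, RNA polymerase pairs each base (A→U, T→A, G↔C) to build mRNA 5'→3' directly.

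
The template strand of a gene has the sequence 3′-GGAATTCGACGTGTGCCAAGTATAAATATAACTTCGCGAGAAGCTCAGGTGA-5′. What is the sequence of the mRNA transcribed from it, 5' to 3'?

Reading the template 3'→5' as shown, RNA polymerase pairs each base (A→U, T→A, G↔C) to build mRNA 5'→3' directly.

5'-CCUUAAGCUGCACACGGUUCAUAUUUAUAUUGAAGCGCUCUUCGAGUCCACU-3'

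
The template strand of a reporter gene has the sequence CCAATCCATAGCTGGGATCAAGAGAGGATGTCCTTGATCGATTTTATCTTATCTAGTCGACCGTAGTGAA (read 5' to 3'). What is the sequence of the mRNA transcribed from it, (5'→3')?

5'-UUCACUACGGUCGACUAGAUAAGAUAAAAUCGAUCAAGGACAUCCUCUCUUGAUCCCAGCUAUGGAUUGG-3'

The mRNA has the sequence of the coding strand (reverse complement of the template) with T→U. Reverse complement of CCAATCCATAGCTGGGATCAAGAGAGGATGTCCTTGATCGATTTTATCTTATCTAGTCGACCGTAGTGAA is TTCACTACGGTCGACTAGATAAGATAAAATCGATCAAGGACATCCTCTCTTGATCCCAGCTATGGATTGG; then T→U.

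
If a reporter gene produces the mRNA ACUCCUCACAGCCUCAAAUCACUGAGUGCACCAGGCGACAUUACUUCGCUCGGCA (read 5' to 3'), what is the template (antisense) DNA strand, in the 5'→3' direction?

Replace U with T to get the coding DNA strand: ACTCCTCACAGCCTCAAATCACTGAGTGCACCAGGCGACATTACTTCGCTCGGCA. The template strand is its reverse complement (complement TGAGGAGTGTCGGAGTTTAGTGACTCACGTGGTCCGCTGTAATGAAGCGAGCCGT, then reverse).

5'-TGCCGAGCGAAGTAATGTCGCCTGGTGCACTCAGTGATTTGAGGCTGTGAGGAGT-3'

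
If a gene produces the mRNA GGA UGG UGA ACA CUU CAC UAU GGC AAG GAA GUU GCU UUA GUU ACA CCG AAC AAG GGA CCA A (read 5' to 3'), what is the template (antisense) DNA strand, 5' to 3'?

5′-TTGGTCCCTTGTTCGGTGTAACTAAAGCAACTTCCTTGCCATAGTGAAGTGTTCACCATCC-3′

Replace U with T to get the coding DNA strand: GGATGGTGAACACTTCACTATGGCAAGGAAGTTGCTTTAGTTACACCGAACAAGGGACCAA. The template strand is its reverse complement (complement CCTACCACTTGTGAAGTGATACCGTTCCTTCAACGAAATCAATGTGGCTTGTTCCCTGGTT, then reverse).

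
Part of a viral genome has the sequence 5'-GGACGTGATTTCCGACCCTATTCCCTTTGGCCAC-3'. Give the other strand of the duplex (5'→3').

The complement of GGACGTGATTTCCGACCCTATTCCCTTTGGCCAC is CCTGCACTAAAGGCTGGGATAAGGGAAACCGGTG (A↔T, G↔C). DNA strands are antiparallel, so the complementary strand runs 3'→5'; reversing gives the 5'→3' form.

5'-GTGGCCAAAGGGAATAGGGTCGGAAATCACGTCC-3'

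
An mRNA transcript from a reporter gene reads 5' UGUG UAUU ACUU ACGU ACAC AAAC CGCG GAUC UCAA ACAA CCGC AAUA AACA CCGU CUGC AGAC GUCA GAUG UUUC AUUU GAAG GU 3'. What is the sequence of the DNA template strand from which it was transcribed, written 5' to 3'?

5'-ACCTTCAAATGAAACATCTGACGTCTGCAGACGGTGTTTATTGCGGTTGTTTGAGATCCGCGGTTTGTGTACGTAAGTAATACACA-3'

Replace U with T to get the coding DNA strand: TGTGTATTACTTACGTACACAAACCGCGGATCTCAAACAACCGCAATAAACACCGTCTGCAGACGTCAGATGTTTCATTTGAAGGT. The template strand is its reverse complement (complement ACACATAATGAATGCATGTGTTTGGCGCCTAGAGTTTGTTGGCGTTATTTGTGGCAGACGTCTGCAGTCTACAAAGTAAACTTCCA, then reverse).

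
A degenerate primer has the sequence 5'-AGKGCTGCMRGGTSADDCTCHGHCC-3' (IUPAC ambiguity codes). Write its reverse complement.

Standard pairs A↔T, G↔C; ambiguity codes pair R↔Y, M↔K, S↔S, D↔H. Complement (TCMCGACGKYCCASTHHGAGDCDGG), then reverse for 5'→3'.

5'-GGDCDGAGHHTSACCYKGCAGCMCT-3'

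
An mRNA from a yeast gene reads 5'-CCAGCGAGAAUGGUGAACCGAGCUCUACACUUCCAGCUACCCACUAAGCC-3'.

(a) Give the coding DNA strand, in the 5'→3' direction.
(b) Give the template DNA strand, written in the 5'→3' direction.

(a) 5'-CCAGCGAGAATGGTGAACCGAGCTCTACACTTCCAGCTACCCACTAAGCC-3'
(b) 5'-GGCTTAGTGGGTAGCTGGAAGTGTAGAGCTCGGTTCACCATTCTCGCTGG-3'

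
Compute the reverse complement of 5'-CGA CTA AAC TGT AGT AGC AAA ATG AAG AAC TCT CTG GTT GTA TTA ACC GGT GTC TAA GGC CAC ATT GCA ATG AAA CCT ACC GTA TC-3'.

5'-GATACGGTAGGTTTCATTGCAATGTGGCCTTAGACACCGGTTAATACAACCAGAGAGTTCTTCATTTTGCTACTACAGTTTAGTCG-3'

Reading the sequence 3'→5' and pairing each base (A↔T, G↔C) gives the reverse complement directly.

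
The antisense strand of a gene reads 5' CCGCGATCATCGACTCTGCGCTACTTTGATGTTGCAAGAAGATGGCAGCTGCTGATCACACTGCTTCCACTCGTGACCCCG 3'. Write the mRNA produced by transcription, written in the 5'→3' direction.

5'-CGGGGUCACGAGUGGAAGCAGUGUGAUCAGCAGCUGCCAUCUUCUUGCAACAUCAAAGUAGCGCAGAGUCGAUGAUCGCGG-3'

The mRNA has the sequence of the coding strand (reverse complement of the template) with T→U. Reverse complement of CCGCGATCATCGACTCTGCGCTACTTTGATGTTGCAAGAAGATGGCAGCTGCTGATCACACTGCTTCCACTCGTGACCCCG is CGGGGTCACGAGTGGAAGCAGTGTGATCAGCAGCTGCCATCTTCTTGCAACATCAAAGTAGCGCAGAGTCGATGATCGCGG; then T→U.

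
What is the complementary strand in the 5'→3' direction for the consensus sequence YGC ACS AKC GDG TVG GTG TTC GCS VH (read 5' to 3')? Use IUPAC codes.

Standard pairs A↔T, G↔C; ambiguity codes pair Y↔R, K↔M, S↔S, D↔H, V↔B. Complement (RCGTGSTMGCHCABCCACAAGCGSBD), then reverse for 5'→3'.

5'-DBSGCGAACACCBACHCGMTSGTGCR-3'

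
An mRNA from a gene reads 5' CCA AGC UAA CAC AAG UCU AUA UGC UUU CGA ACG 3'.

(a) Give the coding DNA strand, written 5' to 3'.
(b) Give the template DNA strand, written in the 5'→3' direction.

(a) 5'-CCAAGCTAACACAAGTCTATATGCTTTCGAACG-3'
(b) 5'-CGTTCGAAAGCATATAGACTTGTGTTAGCTTGG-3'

(a) The coding strand matches the mRNA with U→T.
(b) The template strand is the reverse complement of the coding strand.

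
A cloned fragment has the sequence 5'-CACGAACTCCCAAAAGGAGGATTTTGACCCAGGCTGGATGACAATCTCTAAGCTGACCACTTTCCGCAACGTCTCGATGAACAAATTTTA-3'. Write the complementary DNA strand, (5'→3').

5′-TAAAATTTGTTCATCGAGACGTTGCGGAAAGTGGTCAGCTTAGAGATTGTCATCCAGCCTGGGTCAAAATCCTCCTTTTGGGAGTTCGTG-3′

The complement of CACGAACTCCCAAAAGGAGGATTTTGACCCAGGCTGGATGACAATCTCTAAGCTGACCACTTTCCGCAACGTCTCGATGAACAAATTTTA is GTGCTTGAGGGTTTTCCTCCTAAAACTGGGTCCGACCTACTGTTAGAGATTCGACTGGTGAAAGGCGTTGCAGAGCTACTTGTTTAAAAT (A↔T, G↔C). DNA strands are antiparallel, so the complementary strand runs 3'→5'; reversing gives the 5'→3' form.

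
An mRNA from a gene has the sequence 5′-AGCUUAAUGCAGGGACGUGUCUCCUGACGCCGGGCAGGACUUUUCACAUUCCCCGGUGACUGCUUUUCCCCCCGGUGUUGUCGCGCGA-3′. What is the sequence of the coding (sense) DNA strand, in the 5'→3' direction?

5'-AGCTTAATGCAGGGACGTGTCTCCTGACGCCGGGCAGGACTTTTCACATTCCCCGGTGACTGCTTTTCCCCCCGGTGTTGTCGCGCGA-3'

The coding DNA strand has the same 5'→3' sequence as the mRNA with U replaced by T.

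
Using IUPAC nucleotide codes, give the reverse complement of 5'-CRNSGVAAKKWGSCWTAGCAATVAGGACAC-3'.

5′-GTGTCCTBATTGCTAWGSCWMMTTBCSNYG-3′

Standard pairs A↔T, G↔C; ambiguity codes pair R↔Y, K↔M, W↔W, S↔S, V↔B, N↔N. Complement (GYNSCBTTMMWCSGWATCGTTABTCCTGTG), then reverse for 5'→3'.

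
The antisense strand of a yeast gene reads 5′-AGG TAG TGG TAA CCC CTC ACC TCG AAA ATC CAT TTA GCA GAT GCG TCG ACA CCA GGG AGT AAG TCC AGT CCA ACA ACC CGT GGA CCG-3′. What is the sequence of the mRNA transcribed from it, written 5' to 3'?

5'-CGGUCCACGGGUUGUUGGACUGGACUUACUCCCUGGUGUCGACGCAUCUGCUAAAUGGAUUUUCGAGGUGAGGGGUUACCACUACCU-3'

RNA polymerase reads the template 3'→5' and synthesizes mRNA 5'→3' by base-pairing (A→U, T→A, G↔C). The complement of the template is TCCATCACCATTGGGGAGTGGAGCTTTTAGGTAAATCGTCTACGCAGCTGTGGTCCCTCATTCAGGTCAGGTTGTTGGGCACCTGGC; antiparallel, so 5'→3' the coding strand is CGGTCCACGGGTTGTTGGACTGGACTTACTCCCTGGTGTCGACGCATCTGCTAAATGGATTTTCGAGGTGAGGGGTTACCACTACCT. Replace T with U for the mRNA.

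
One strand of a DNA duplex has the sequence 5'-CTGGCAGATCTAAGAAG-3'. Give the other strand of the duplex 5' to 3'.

5′-CTTCTTAGATCTGCCAG-3′

The complement of CTGGCAGATCTAAGAAG is GACCGTCTAGATTCTTC (A↔T, G↔C). DNA strands are antiparallel, so the complementary strand runs 3'→5'; reversing gives the 5'→3' form.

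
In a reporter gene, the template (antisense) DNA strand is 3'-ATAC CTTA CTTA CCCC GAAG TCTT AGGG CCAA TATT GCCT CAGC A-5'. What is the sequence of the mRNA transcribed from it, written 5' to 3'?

5'-UAUGGAAUGAAUGGGGCUUCAGAAUCCCGGUUAUAACGGAGUCGU-3'

Reading the template 3'→5' as shown, RNA polymerase pairs each base (A→U, T→A, G↔C) to build mRNA 5'→3' directly.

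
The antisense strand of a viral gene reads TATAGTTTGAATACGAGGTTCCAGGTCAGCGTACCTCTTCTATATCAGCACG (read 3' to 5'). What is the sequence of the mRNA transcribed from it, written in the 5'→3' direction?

5'-AUAUCAAACUUAUGCUCCAAGGUCCAGUCGCAUGGAGAAGAUAUAGUCGUGC-3'

Reading the template 3'→5' as shown, RNA polymerase pairs each base (A→U, T→A, G↔C) to build mRNA 5'→3' directly.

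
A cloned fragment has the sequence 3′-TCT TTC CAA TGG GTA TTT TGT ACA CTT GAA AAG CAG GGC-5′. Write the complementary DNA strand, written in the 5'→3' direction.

The strand is given 3'→5', so its complement runs 5'→3' in the same left-to-right order: pair each base A↔T, G↔C.

5'-AGAAAGGTTACCCATAAAACATGTGAACTTTTCGTCCCG-3'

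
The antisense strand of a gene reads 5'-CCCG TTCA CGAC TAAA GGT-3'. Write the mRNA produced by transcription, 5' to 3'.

5'-ACCUUUAGUCGUGAACGGG-3'

The mRNA has the sequence of the coding strand (reverse complement of the template) with T→U. Reverse complement of CCCGTTCACGACTAAAGGT is ACCTTTAGTCGTGAACGGG; then T→U.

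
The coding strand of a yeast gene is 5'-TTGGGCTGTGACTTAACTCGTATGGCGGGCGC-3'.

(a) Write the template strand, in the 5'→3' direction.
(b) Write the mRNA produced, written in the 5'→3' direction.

(a) 5'-GCGCCCGCCATACGAGTTAAGTCACAGCCCAA-3'
(b) 5'-UUGGGCUGUGACUUAACUCGUAUGGCGGGCGC-3'

(a) The template strand is the reverse complement of the coding strand: complement AACCCGACACTGAATTGAGCATACCGCCCGCG, then reverse.
(b) mRNA matches the coding strand with T→U.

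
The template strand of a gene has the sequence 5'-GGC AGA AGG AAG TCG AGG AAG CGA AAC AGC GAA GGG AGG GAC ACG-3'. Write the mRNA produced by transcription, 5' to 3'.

5'-CGUGUCCCUCCCUUCGCUGUUUCGCUUCCUCGACUUCCUUCUGCC-3'

The mRNA has the sequence of the coding strand (reverse complement of the template) with T→U. Reverse complement of GGCAGAAGGAAGTCGAGGAAGCGAAACAGCGAAGGGAGGGACACG is CGTGTCCCTCCCTTCGCTGTTTCGCTTCCTCGACTTCCTTCTGCC; then T→U.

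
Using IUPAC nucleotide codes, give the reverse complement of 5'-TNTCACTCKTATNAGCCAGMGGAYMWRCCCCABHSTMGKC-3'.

5'-GMCKASDVTGGGGYWKRTCCKCTGGCTNATAMGAGTGANA-3'

Standard pairs A↔T, G↔C; ambiguity codes pair R↔Y, M↔K, W↔W, S↔S, B↔V, H↔D, N↔N. Complement (ANAGTGAGMATANTCGGTCKCCTRKWYGGGGTVDSAKCMG), then reverse for 5'→3'.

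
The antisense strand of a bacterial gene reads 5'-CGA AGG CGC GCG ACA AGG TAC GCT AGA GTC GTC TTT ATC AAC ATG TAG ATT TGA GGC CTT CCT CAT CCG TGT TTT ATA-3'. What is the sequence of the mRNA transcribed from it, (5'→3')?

The mRNA has the sequence of the coding strand (reverse complement of the template) with T→U. Reverse complement of CGAAGGCGCGCGACAAGGTACGCTAGAGTCGTCTTTATCAACATGTAGATTTGAGGCCTTCCTCATCCGTGTTTTATA is TATAAAACACGGATGAGGAAGGCCTCAAATCTACATGTTGATAAAGACGACTCTAGCGTACCTTGTCGCGCGCCTTCG; then T→U.

5'-UAUAAAACACGGAUGAGGAAGGCCUCAAAUCUACAUGUUGAUAAAGACGACUCUAGCGUACCUUGUCGCGCGCCUUCG-3'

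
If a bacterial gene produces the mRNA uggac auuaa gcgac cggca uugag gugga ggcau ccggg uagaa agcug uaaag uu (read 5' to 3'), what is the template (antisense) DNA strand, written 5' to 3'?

Replace U with T to get the coding DNA strand: TGGACATTAAGCGACCGGCATTGAGGTGGAGGCATCCGGGTAGAAAGCTGTAAAGTT. The template strand is its reverse complement (complement ACCTGTAATTCGCTGGCCGTAACTCCACCTCCGTAGGCCCATCTTTCGACATTTCAA, then reverse).

5'-AACTTTACAGCTTTCTACCCGGATGCCTCCACCTCAATGCCGGTCGCTTAATGTCCA-3'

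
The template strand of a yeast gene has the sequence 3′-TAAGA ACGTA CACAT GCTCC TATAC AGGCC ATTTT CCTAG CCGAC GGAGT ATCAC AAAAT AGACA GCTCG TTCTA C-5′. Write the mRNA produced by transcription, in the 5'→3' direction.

Reading the template 3'→5' as shown, RNA polymerase pairs each base (A→U, T→A, G↔C) to build mRNA 5'→3' directly.

5'-AUUCUUGCAUGUGUACGAGGAUAUGUCCGGUAAAAGGAUCGGCUGCCUCAUAGUGUUUUAUCUGUCGAGCAAGAUG-3'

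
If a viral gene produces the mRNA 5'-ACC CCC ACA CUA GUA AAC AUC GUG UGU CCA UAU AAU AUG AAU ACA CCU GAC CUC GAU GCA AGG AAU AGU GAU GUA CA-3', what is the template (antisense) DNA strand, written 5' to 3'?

Replace U with T to get the coding DNA strand: ACCCCCACACTAGTAAACATCGTGTGTCCATATAATATGAATACACCTGACCTCGATGCAAGGAATAGTGATGTACA. The template strand is its reverse complement (complement TGGGGGTGTGATCATTTGTAGCACACAGGTATATTATACTTATGTGGACTGGAGCTACGTTCCTTATCACTACATGT, then reverse).

5'-TGTACATCACTATTCCTTGCATCGAGGTCAGGTGTATTCATATTATATGGACACACGATGTTTACTAGTGTGGGGGT-3'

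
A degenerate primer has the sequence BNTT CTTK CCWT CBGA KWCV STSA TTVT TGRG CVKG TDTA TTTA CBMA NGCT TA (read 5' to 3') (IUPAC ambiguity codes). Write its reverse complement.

Standard pairs A↔T, G↔C; ambiguity codes pair R↔Y, M↔K, W↔W, S↔S, B↔V, D↔H, N↔N. Complement (VNAAGAAMGGWAGVCTMWGBSASTAABAACYCGBMCAHATAAATGVKTNCGAAT), then reverse for 5'→3'.

5'-TAAGCNTKVGTAAATAHACMBGCYCAABAATSASBGWMTCVGAWGGMAAGAANV-3'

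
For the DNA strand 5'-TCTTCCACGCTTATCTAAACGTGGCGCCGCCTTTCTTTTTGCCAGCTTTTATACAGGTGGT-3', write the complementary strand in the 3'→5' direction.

Base-pairing A↔T, G↔C gives the complement. The complementary strand is antiparallel, so paired with a 5'→3' strand it runs 3'→5'.

3'-AGAAGGTGCGAATAGATTTGCACCGCGGCGGAAAGAAAAACGGTCGAAAATATGTCCACCA-5'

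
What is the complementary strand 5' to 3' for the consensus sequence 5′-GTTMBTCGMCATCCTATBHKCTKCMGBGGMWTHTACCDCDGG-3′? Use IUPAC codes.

5'-CCHGHGGTADAWKCCVCKGMAGMDVATAGGATGKCGAVKAAC-3'

Standard pairs A↔T, G↔C; ambiguity codes pair M↔K, W↔W, B↔V, D↔H. Complement (CAAKVAGCKGTAGGATAVDMGAMGKCVCCKWADATGGHGHCC), then reverse for 5'→3'.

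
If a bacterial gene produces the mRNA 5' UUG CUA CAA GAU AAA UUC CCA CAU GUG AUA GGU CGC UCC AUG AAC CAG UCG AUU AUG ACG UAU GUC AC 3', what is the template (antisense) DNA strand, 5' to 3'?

Replace U with T to get the coding DNA strand: TTGCTACAAGATAAATTCCCACATGTGATAGGTCGCTCCATGAACCAGTCGATTATGACGTATGTCAC. The template strand is its reverse complement (complement AACGATGTTCTATTTAAGGGTGTACACTATCCAGCGAGGTACTTGGTCAGCTAATACTGCATACAGTG, then reverse).

5'-GTGACATACGTCATAATCGACTGGTTCATGGAGCGACCTATCACATGTGGGAATTTATCTTGTAGCAA-3'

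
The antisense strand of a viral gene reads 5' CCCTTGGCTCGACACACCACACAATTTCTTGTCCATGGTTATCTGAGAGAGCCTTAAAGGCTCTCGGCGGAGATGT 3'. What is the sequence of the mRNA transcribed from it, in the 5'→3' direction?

5′-ACAUCUCCGCCGAGAGCCUUUAAGGCUCUCUCAGAUAACCAUGGACAAGAAAUUGUGUGGUGUGUCGAGCCAAGGG-3′

The mRNA has the sequence of the coding strand (reverse complement of the template) with T→U. Reverse complement of CCCTTGGCTCGACACACCACACAATTTCTTGTCCATGGTTATCTGAGAGAGCCTTAAAGGCTCTCGGCGGAGATGT is ACATCTCCGCCGAGAGCCTTTAAGGCTCTCTCAGATAACCATGGACAAGAAATTGTGTGGTGTGTCGAGCCAAGGG; then T→U.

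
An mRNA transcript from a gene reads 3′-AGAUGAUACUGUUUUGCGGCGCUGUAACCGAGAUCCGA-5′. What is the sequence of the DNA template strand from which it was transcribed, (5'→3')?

Written 5'→3' the mRNA is AGCCUAGAGCCAAUGUCGCGGCGUUUUGUCAUAGUAGA, so the coding DNA strand is AGCCTAGAGCCAATGTCGCGGCGTTTTGTCATAGTAGA. The template is its reverse complement.

5′-TCTACTATGACAAAACGCCGCGACATTGGCTCTAGGCT-3′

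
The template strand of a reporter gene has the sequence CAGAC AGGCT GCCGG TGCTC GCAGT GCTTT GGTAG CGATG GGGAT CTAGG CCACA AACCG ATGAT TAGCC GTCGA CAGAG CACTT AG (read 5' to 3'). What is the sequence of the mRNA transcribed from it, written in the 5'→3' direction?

5'-CUAAGUGCUCUGUCGACGGCUAAUCAUCGGUUUGUGGCCUAGAUCCCCAUCGCUACCAAAGCACUGCGAGCACCGGCAGCCUGUCUG-3'

The mRNA has the sequence of the coding strand (reverse complement of the template) with T→U. Reverse complement of CAGACAGGCTGCCGGTGCTCGCAGTGCTTTGGTAGCGATGGGGATCTAGGCCACAAACCGATGATTAGCCGTCGACAGAGCACTTAG is CTAAGTGCTCTGTCGACGGCTAATCATCGGTTTGTGGCCTAGATCCCCATCGCTACCAAAGCACTGCGAGCACCGGCAGCCTGTCTG; then T→U.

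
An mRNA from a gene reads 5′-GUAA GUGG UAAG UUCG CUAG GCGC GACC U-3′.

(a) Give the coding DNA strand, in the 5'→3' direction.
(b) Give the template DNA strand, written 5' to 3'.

(a) 5'-GTAAGTGGTAAGTTCGCTAGGCGCGACCT-3'
(b) 5'-AGGTCGCGCCTAGCGAACTTACCACTTAC-3'

(a) The coding strand matches the mRNA with U→T.
(b) The template strand is the reverse complement of the coding strand.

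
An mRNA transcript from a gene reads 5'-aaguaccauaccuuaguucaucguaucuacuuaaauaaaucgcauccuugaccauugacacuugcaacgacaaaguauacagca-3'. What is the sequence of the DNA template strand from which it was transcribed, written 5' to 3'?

Replace U with T to get the coding DNA strand: AAGTACCATACCTTAGTTCATCGTATCTACTTAAATAAATCGCATCCTTGACCATTGACACTTGCAACGACAAAGTATACAGCA. The template strand is its reverse complement (complement TTCATGGTATGGAATCAAGTAGCATAGATGAATTTATTTAGCGTAGGAACTGGTAACTGTGAACGTTGCTGTTTCATATGTCGT, then reverse).

5'-TGCTGTATACTTTGTCGTTGCAAGTGTCAATGGTCAAGGATGCGATTTATTTAAGTAGATACGATGAACTAAGGTATGGTACTT-3'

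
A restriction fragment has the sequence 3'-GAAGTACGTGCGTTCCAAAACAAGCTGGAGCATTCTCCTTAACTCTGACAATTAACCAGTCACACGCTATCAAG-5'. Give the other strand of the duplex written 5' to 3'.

The strand is given 3'→5', so its complement runs 5'→3' in the same left-to-right order: pair each base A↔T, G↔C.

5'-CTTCATGCACGCAAGGTTTTGTTCGACCTCGTAAGAGGAATTGAGACTGTTAATTGGTCAGTGTGCGATAGTTC-3'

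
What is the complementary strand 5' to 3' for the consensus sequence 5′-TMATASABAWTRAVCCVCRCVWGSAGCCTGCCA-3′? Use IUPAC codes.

Standard pairs A↔T, G↔C; ambiguity codes pair R↔Y, M↔K, W↔W, S↔S, B↔V. Complement (AKTATSTVTWAYTBGGBGYGBWCSTCGGACGGT), then reverse for 5'→3'.

5'-TGGCAGGCTSCWBGYGBGGBTYAWTVTSTATKA-3'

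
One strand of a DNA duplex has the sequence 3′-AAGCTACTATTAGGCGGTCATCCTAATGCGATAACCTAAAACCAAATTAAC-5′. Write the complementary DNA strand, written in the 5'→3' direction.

The strand is given 3'→5', so its complement runs 5'→3' in the same left-to-right order: pair each base A↔T, G↔C.

5'-TTCGATGATAATCCGCCAGTAGGATTACGCTATTGGATTTTGGTTTAATTG-3'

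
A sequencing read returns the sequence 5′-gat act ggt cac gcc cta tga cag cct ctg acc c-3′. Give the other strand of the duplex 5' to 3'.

The complement of GATACTGGTCACGCCCTATGACAGCCTCTGACCC is CTATGACCAGTGCGGGATACTGTCGGAGACTGGG (A↔T, G↔C). DNA strands are antiparallel, so the complementary strand runs 3'→5'; reversing gives the 5'→3' form.

5'-GGGTCAGAGGCTGTCATAGGGCGTGACCAGTATC-3'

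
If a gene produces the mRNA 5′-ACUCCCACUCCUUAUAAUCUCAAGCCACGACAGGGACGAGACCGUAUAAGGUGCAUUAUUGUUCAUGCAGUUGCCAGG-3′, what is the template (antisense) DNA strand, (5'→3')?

5'-CCTGGCAACTGCATGAACAATAATGCACCTTATACGGTCTCGTCCCTGTCGTGGCTTGAGATTATAAGGAGTGGGAGT-3'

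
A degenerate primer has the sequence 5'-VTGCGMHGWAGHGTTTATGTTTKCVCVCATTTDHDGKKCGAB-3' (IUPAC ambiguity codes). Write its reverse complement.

Standard pairs A↔T, G↔C; ambiguity codes pair M↔K, W↔W, B↔V, D↔H. Complement (BACGCKDCWTCDCAAATACAAAMGBGBGTAAAHDHCMMGCTV), then reverse for 5'→3'.

5'-VTCGMMCHDHAAATGBGBGMAAACATAAACDCTWCDKCGCAB-3'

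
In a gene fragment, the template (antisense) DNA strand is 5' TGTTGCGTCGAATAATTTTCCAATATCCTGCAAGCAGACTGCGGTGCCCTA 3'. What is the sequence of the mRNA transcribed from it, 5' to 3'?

5'-UAGGGCACCGCAGUCUGCUUGCAGGAUAUUGGAAAAUUAUUCGACGCAACA-3'

The mRNA has the sequence of the coding strand (reverse complement of the template) with T→U. Reverse complement of TGTTGCGTCGAATAATTTTCCAATATCCTGCAAGCAGACTGCGGTGCCCTA is TAGGGCACCGCAGTCTGCTTGCAGGATATTGGAAAATTATTCGACGCAACA; then T→U.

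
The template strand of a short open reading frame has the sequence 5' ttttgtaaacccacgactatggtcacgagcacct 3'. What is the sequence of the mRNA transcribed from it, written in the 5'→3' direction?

The mRNA has the sequence of the coding strand (reverse complement of the template) with T→U. Reverse complement of TTTTGTAAACCCACGACTATGGTCACGAGCACCT is AGGTGCTCGTGACCATAGTCGTGGGTTTACAAAA; then T→U.

5′-AGGUGCUCGUGACCAUAGUCGUGGGUUUACAAAA-3′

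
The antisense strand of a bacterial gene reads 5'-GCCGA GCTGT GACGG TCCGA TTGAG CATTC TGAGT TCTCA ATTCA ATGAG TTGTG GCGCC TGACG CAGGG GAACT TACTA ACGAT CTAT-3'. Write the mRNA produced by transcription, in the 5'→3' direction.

5'-AUAGAUCGUUAGUAAGUUCCCCUGCGUCAGGCGCCACAACUCAUUGAAUUGAGAACUCAGAAUGCUCAAUCGGACCGUCACAGCUCGGC-3'

RNA polymerase reads the template 3'→5' and synthesizes mRNA 5'→3' by base-pairing (A→U, T→A, G↔C). The complement of the template is CGGCTCGACACTGCCAGGCTAACTCGTAAGACTCAAGAGTTAAGTTACTCAACACCGCGGACTGCGTCCCCTTGAATGATTGCTAGATA; antiparallel, so 5'→3' the coding strand is ATAGATCGTTAGTAAGTTCCCCTGCGTCAGGCGCCACAACTCATTGAATTGAGAACTCAGAATGCTCAATCGGACCGTCACAGCTCGGC. Replace T with U for the mRNA.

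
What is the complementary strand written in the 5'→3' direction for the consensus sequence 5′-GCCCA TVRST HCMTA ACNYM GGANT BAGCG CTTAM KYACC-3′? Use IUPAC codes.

5'-GGTRMKTAAGCGCTVANTCCKRNGTTAKGDASYBATGGGC-3'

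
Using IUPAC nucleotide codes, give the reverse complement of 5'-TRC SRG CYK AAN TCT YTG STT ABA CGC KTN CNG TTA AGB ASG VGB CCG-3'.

Standard pairs A↔T, G↔C; ambiguity codes pair R↔Y, K↔M, S↔S, B↔V, N↔N. Complement (AYGSYCGRMTTNAGARACSAATVTGCGMANGNCAATTCVTSCBCVGGC), then reverse for 5'→3'.

5'-CGGVCBCSTVCTTAACNGNAMGCGTVTAASCARAGANTTMRGCYSGYA-3'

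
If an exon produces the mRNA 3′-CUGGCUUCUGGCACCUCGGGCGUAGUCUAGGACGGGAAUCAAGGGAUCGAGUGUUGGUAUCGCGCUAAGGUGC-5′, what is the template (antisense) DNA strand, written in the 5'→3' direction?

5'-GACCGAAGACCGTGGAGCCCGCATCAGATCCTGCCCTTAGTTCCCTAGCTCACAACCATAGCGCGATTCCACG-3'

Written 5'→3' the mRNA is CGUGGAAUCGCGCUAUGGUUGUGAGCUAGGGAACUAAGGGCAGGAUCUGAUGCGGGCUCCACGGUCUUCGGUC, so the coding DNA strand is CGTGGAATCGCGCTATGGTTGTGAGCTAGGGAACTAAGGGCAGGATCTGATGCGGGCTCCACGGTCTTCGGTC. The template is its reverse complement.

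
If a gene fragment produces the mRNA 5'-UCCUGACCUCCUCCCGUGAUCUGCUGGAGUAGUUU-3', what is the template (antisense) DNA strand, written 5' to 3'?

5'-AAACTACTCCAGCAGATCACGGGAGGAGGTCAGGA-3'

Replace U with T to get the coding DNA strand: TCCTGACCTCCTCCCGTGATCTGCTGGAGTAGTTT. The template strand is its reverse complement (complement AGGACTGGAGGAGGGCACTAGACGACCTCATCAAA, then reverse).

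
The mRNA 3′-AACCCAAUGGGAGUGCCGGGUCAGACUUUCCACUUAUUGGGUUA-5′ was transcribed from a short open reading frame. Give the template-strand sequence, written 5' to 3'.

5'-TTGGGTTACCCTCACGGCCCAGTCTGAAAGGTGAATAACCCAAT-3'

Written 5'→3' the mRNA is AUUGGGUUAUUCACCUUUCAGACUGGGCCGUGAGGGUAACCCAA, so the coding DNA strand is ATTGGGTTATTCACCTTTCAGACTGGGCCGTGAGGGTAACCCAA. The template is its reverse complement.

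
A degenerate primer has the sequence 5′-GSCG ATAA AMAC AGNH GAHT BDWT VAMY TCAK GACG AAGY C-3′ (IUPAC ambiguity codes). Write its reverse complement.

5'-GRCTTCGTCMTGARKTBAWHVADTCDNCTGTKTTTATCGSC-3'

Standard pairs A↔T, G↔C; ambiguity codes pair Y↔R, M↔K, W↔W, S↔S, B↔V, D↔H, N↔N. Complement (CSGCTATTTKTGTCNDCTDAVHWABTKRAGTMCTGCTTCRG), then reverse for 5'→3'.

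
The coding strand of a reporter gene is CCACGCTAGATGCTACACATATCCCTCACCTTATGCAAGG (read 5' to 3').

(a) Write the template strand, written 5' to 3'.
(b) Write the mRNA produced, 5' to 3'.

(a) 5'-CCTTGCATAAGGTGAGGGATATGTGTAGCATCTAGCGTGG-3'
(b) 5'-CCACGCUAGAUGCUACACAUAUCCCUCACCUUAUGCAAGG-3'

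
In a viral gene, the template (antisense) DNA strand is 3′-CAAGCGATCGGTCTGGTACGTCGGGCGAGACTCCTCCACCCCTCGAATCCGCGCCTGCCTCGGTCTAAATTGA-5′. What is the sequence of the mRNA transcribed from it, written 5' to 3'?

5'-GUUCGCUAGCCAGACCAUGCAGCCCGCUCUGAGGAGGUGGGGAGCUUAGGCGCGGACGGAGCCAGAUUUAACU-3'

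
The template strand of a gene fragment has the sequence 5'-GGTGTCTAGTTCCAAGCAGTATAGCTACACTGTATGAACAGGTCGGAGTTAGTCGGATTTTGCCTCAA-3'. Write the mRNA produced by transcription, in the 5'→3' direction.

5'-UUGAGGCAAAAUCCGACUAACUCCGACCUGUUCAUACAGUGUAGCUAUACUGCUUGGAACUAGACACC-3'

The mRNA has the sequence of the coding strand (reverse complement of the template) with T→U. Reverse complement of GGTGTCTAGTTCCAAGCAGTATAGCTACACTGTATGAACAGGTCGGAGTTAGTCGGATTTTGCCTCAA is TTGAGGCAAAATCCGACTAACTCCGACCTGTTCATACAGTGTAGCTATACTGCTTGGAACTAGACACC; then T→U.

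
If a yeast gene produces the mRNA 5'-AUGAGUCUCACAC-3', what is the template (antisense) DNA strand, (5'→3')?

5'-GTGTGAGACTCAT-3'

Replace U with T to get the coding DNA strand: ATGAGTCTCACAC. The template strand is its reverse complement (complement TACTCAGAGTGTG, then reverse).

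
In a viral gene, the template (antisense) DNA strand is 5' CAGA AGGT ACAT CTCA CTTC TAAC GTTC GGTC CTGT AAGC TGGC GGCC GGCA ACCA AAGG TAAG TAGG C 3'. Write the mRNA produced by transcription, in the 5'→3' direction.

RNA polymerase reads the template 3'→5' and synthesizes mRNA 5'→3' by base-pairing (A→U, T→A, G↔C). The complement of the template is GTCTTCCATGTAGAGTGAAGATTGCAAGCCAGGACATTCGACCGCCGGCCGTTGGTTTCCATTCATCCG; antiparallel, so 5'→3' the coding strand is GCCTACTTACCTTTGGTTGCCGGCCGCCAGCTTACAGGACCGAACGTTAGAAGTGAGATGTACCTTCTG. Replace T with U for the mRNA.

5'-GCCUACUUACCUUUGGUUGCCGGCCGCCAGCUUACAGGACCGAACGUUAGAAGUGAGAUGUACCUUCUG-3'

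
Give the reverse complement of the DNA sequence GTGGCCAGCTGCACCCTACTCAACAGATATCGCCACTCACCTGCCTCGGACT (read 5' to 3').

Complement each base (A↔T, G↔C): CACCGGTCGACGTGGGATGAGTTGTCTATAGCGGTGAGTGGACGGAGCCTGA. Then reverse.

5'-AGTCCGAGGCAGGTGAGTGGCGATATCTGTTGAGTAGGGTGCAGCTGGCCAC-3'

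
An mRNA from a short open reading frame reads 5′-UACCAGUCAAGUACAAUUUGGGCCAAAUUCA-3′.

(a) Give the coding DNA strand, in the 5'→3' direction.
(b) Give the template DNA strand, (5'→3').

(a) The coding strand matches the mRNA with U→T.
(b) The template strand is the reverse complement of the coding strand.

(a) 5'-TACCAGTCAAGTACAATTTGGGCCAAATTCA-3'
(b) 5'-TGAATTTGGCCCAAATTGTACTTGACTGGTA-3'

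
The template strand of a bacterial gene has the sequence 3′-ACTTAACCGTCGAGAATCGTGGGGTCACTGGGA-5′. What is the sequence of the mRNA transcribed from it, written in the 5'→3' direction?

Reading the template 3'→5' as shown, RNA polymerase pairs each base (A→U, T→A, G↔C) to build mRNA 5'→3' directly.

5'-UGAAUUGGCAGCUCUUAGCACCCCAGUGACCCU-3'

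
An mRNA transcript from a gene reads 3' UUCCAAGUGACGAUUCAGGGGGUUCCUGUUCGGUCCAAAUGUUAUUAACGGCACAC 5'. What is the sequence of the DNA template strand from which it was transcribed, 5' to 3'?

5'-AAGGTTCACTGCTAAGTCCCCCAAGGACAAGCCAGGTTTACAATAATTGCCGTGTG-3'

Written 5'→3' the mRNA is CACACGGCAAUUAUUGUAAACCUGGCUUGUCCUUGGGGGACUUAGCAGUGAACCUU, so the coding DNA strand is CACACGGCAATTATTGTAAACCTGGCTTGTCCTTGGGGGACTTAGCAGTGAACCTT. The template is its reverse complement.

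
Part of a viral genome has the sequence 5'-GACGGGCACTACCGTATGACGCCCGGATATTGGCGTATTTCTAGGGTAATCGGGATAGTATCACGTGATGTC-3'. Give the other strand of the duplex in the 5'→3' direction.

Pairing A↔T and G↔C gives CTGCCCGTGATGGCATACTGCGGGCCTATAACCGCATAAAGATCCCATTAGCCCTATCATAGTGCACTACAG, running 3'→5'. Reverse for the 5'→3' convention.

5'-GACATCACGTGATACTATCCCGATTACCCTAGAAATACGCCAATATCCGGGCGTCATACGGTAGTGCCCGTC-3'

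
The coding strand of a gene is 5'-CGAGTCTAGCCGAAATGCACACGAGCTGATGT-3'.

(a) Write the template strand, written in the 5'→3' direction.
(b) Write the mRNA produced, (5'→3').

(a) 5'-ACATCAGCTCGTGTGCATTTCGGCTAGACTCG-3'
(b) 5'-CGAGUCUAGCCGAAAUGCACACGAGCUGAUGU-3'

(a) The template strand is the reverse complement of the coding strand: complement GCTCAGATCGGCTTTACGTGTGCTCGACTACA, then reverse.
(b) mRNA matches the coding strand with T→U.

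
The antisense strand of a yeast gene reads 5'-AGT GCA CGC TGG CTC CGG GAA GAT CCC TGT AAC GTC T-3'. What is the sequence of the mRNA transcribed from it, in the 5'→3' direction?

5′-AGACGUUACAGGGAUCUUCCCGGAGCCAGCGUGCACU-3′

RNA polymerase reads the template 3'→5' and synthesizes mRNA 5'→3' by base-pairing (A→U, T→A, G↔C). The complement of the template is TCACGTGCGACCGAGGCCCTTCTAGGGACATTGCAGA; antiparallel, so 5'→3' the coding strand is AGACGTTACAGGGATCTTCCCGGAGCCAGCGTGCACT. Replace T with U for the mRNA.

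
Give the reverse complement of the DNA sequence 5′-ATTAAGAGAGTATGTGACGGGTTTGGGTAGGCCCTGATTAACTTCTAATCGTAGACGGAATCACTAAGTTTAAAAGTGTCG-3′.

5'-CGACACTTTTAAACTTAGTGATTCCGTCTACGATTAGAAGTTAATCAGGGCCTACCCAAACCCGTCACATACTCTCTTAAT-3'

Reading the sequence 3'→5' and pairing each base (A↔T, G↔C) gives the reverse complement directly.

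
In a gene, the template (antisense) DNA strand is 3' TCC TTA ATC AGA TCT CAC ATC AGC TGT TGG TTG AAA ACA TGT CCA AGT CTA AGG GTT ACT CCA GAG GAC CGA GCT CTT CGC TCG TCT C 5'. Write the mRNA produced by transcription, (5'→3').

Reading the template 3'→5' as shown, RNA polymerase pairs each base (A→U, T→A, G↔C) to build mRNA 5'→3' directly.

5′-AGGAAUUAGUCUAGAGUGUAGUCGACAACCAACUUUUGUACAGGUUCAGAUUCCCAAUGAGGUCUCCUGGCUCGAGAAGCGAGCAGAG-3′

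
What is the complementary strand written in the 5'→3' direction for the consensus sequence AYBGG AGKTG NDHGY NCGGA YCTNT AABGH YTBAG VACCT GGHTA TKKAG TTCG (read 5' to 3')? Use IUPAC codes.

5'-CGAACTMMATADCCAGGTBCTVARDCVTTANAGRTCCGNRCDHNCAMCTCCVRT-3'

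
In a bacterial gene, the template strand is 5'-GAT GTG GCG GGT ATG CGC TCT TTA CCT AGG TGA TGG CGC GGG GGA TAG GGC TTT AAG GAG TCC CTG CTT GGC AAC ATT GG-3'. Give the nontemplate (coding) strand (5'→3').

5′-CCAATGTTGCCAAGCAGGGACTCCTTAAAGCCCTATCCCCCGCGCCATCACCTAGGTAAAGAGCGCATACCCGCCACATC-3′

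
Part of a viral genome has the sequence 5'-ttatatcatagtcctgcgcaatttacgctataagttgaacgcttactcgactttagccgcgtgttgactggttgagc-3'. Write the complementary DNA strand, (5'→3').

The complement of TTATATCATAGTCCTGCGCAATTTACGCTATAAGTTGAACGCTTACTCGACTTTAGCCGCGTGTTGACTGGTTGAGC is AATATAGTATCAGGACGCGTTAAATGCGATATTCAACTTGCGAATGAGCTGAAATCGGCGCACAACTGACCAACTCG (A↔T, G↔C). DNA strands are antiparallel, so the complementary strand runs 3'→5'; reversing gives the 5'→3' form.

5'-GCTCAACCAGTCAACACGCGGCTAAAGTCGAGTAAGCGTTCAACTTATAGCGTAAATTGCGCAGGACTATGATATAA-3'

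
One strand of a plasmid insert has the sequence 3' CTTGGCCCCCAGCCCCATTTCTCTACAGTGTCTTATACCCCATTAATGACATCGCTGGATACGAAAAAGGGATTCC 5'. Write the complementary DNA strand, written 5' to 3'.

The strand is given 3'→5', so its complement runs 5'→3' in the same left-to-right order: pair each base A↔T, G↔C.

5'-GAACCGGGGGTCGGGGTAAAGAGATGTCACAGAATATGGGGTAATTACTGTAGCGACCTATGCTTTTTCCCTAAGG-3'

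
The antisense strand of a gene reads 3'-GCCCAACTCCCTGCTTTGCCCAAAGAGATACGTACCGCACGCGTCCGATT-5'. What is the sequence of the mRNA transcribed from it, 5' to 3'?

5′-CGGGUUGAGGGACGAAACGGGUUUCUCUAUGCAUGGCGUGCGCAGGCUAA-3′

Reading the template 3'→5' as shown, RNA polymerase pairs each base (A→U, T→A, G↔C) to build mRNA 5'→3' directly.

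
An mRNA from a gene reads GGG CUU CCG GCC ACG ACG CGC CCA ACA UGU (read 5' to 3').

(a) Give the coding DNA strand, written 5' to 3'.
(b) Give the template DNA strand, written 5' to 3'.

(a) 5'-GGGCTTCCGGCCACGACGCGCCCAACATGT-3'
(b) 5'-ACATGTTGGGCGCGTCGTGGCCGGAAGCCC-3'

(a) The coding strand matches the mRNA with U→T.
(b) The template strand is the reverse complement of the coding strand.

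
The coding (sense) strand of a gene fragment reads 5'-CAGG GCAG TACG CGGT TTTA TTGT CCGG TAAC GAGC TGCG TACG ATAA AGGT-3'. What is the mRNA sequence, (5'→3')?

5'-CAGGGCAGUACGCGGUUUUAUUGUCCGGUAACGAGCUGCGUACGAUAAAGGU-3'

mRNA has the coding-strand sequence with U in place of T.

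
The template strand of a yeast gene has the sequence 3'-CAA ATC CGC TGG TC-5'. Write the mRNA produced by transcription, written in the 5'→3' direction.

Reading the template 3'→5' as shown, RNA polymerase pairs each base (A→U, T→A, G↔C) to build mRNA 5'→3' directly.

5'-GUUUAGGCGACCAG-3'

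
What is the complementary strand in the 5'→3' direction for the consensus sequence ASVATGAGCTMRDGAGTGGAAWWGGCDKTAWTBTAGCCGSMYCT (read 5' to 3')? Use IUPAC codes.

Standard pairs A↔T, G↔C; ambiguity codes pair R↔Y, M↔K, W↔W, S↔S, B↔V, D↔H. Complement (TSBTACTCGAKYHCTCACCTTWWCCGHMATWAVATCGGCSKRGA), then reverse for 5'→3'.

5'-AGRKSCGGCTAVAWTAMHGCCWWTTCCACTCHYKAGCTCATBST-3'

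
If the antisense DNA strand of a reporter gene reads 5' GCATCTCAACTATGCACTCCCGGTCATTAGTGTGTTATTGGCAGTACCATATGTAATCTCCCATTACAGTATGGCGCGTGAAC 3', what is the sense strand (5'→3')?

5'-GTTCACGCGCCATACTGTAATGGGAGATTACATATGGTACTGCCAATAACACACTAATGACCGGGAGTGCATAGTTGAGATGC-3'

The coding strand is complementary and antiparallel to the template: take the complement (A↔T, G↔C) and reverse.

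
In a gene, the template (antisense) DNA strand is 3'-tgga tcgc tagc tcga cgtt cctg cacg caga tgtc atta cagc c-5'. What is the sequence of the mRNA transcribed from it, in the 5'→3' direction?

5'-ACCUAGCGAUCGAGCUGCAAGGACGUGCGUCUACAGUAAUGUCGG-3'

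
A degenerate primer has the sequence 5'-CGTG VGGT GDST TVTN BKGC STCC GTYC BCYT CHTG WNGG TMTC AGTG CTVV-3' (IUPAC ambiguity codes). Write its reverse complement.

5'-BBAGCACTGAKACCNWCADGARGVGRACGGASGCMVNABAASHCACCBCACG-3'

Standard pairs A↔T, G↔C; ambiguity codes pair Y↔R, M↔K, W↔W, S↔S, B↔V, D↔H, N↔N. Complement (GCACBCCACHSAABANVMCGSAGGCARGVGRAGDACWNCCAKAGTCACGABB), then reverse for 5'→3'.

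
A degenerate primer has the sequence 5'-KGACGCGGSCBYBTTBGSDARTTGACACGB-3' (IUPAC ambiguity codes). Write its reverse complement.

5'-VCGTGTCAAYTHSCVAAVRVGSCCGCGTCM-3'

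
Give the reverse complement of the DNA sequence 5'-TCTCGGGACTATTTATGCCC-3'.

Complement each base (A↔T, G↔C): AGAGCCCTGATAAATACGGG. Then reverse.

5'-GGGCATAAATAGTCCCGAGA-3'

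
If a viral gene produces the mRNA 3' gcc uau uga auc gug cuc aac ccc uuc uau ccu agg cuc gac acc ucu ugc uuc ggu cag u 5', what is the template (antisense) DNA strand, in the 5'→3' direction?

5'-CGGATAACTTAGCACGAGTTGGGGAAGATAGGATCCGAGCTGTGGAGAACGAAGCCAGTCA-3'

Written 5'→3' the mRNA is UGACUGGCUUCGUUCUCCACAGCUCGGAUCCUAUCUUCCCCAACUCGUGCUAAGUUAUCCG, so the coding DNA strand is TGACTGGCTTCGTTCTCCACAGCTCGGATCCTATCTTCCCCAACTCGTGCTAAGTTATCCG. The template is its reverse complement.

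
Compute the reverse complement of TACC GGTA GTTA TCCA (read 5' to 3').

Reading the sequence 3'→5' and pairing each base (A↔T, G↔C) gives the reverse complement directly.

5′-TGGATAACTACCGGTA-3′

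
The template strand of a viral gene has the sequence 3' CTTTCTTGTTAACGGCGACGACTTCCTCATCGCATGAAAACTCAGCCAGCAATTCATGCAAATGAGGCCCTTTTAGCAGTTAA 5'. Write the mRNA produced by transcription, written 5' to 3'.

5′-GAAAGAACAAUUGCCGCUGCUGAAGGAGUAGCGUACUUUUGAGUCGGUCGUUAAGUACGUUUACUCCGGGAAAAUCGUCAAUU-3′

Reading the template 3'→5' as shown, RNA polymerase pairs each base (A→U, T→A, G↔C) to build mRNA 5'→3' directly.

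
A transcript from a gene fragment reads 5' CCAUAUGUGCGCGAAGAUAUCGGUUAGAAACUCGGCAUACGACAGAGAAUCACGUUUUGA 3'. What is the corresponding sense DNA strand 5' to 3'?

5'-CCATATGTGCGCGAAGATATCGGTTAGAAACTCGGCATACGACAGAGAATCACGTTTTGA-3'

The coding DNA strand has the same 5'→3' sequence as the mRNA with U replaced by T.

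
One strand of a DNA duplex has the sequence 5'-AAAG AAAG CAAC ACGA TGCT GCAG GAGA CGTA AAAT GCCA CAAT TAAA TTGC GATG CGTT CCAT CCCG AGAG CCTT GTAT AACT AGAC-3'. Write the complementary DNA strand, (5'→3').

5'-GTCTAGTTATACAAGGCTCTCGGGATGGAACGCATCGCAATTTAATTGTGGCATTTTACGTCTCCTGCAGCATCGTGTTGCTTTCTTT-3'

Pairing A↔T and G↔C gives TTTCTTTCGTTGTGCTACGACGTCCTCTGCATTTTACGGTGTTAATTTAACGCTACGCAAGGTAGGGCTCTCGGAACATATTGATCTG, running 3'→5'. Reverse for the 5'→3' convention.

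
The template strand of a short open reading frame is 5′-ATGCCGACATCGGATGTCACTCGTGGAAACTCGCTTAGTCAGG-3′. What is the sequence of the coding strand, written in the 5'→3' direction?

The coding strand is complementary and antiparallel to the template: take the complement (A↔T, G↔C) and reverse.

5′-CCTGACTAAGCGAGTTTCCACGAGTGACATCCGATGTCGGCAT-3′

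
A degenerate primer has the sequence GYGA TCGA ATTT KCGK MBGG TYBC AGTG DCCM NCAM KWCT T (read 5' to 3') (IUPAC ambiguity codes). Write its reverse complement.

Standard pairs A↔T, G↔C; ambiguity codes pair Y↔R, M↔K, W↔W, B↔V, D↔H, N↔N. Complement (CRCTAGCTTAAAMGCMKVCCARVGTCACHGGKNGTKMWGAA), then reverse for 5'→3'.

5'-AAGWMKTGNKGGHCACTGVRACCVKMCGMAAATTCGATCRC-3'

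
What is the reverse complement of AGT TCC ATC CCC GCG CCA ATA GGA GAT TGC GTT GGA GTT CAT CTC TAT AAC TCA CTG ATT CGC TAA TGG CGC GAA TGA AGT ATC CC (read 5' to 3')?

5'-GGGATACTTCATTCGCGCCATTAGCGAATCAGTGAGTTATAGAGATGAACTCCAACGCAATCTCCTATTGGCGCGGGGATGGAACT-3'

Complement each base (A↔T, G↔C): TCAAGGTAGGGGCGCGGTTATCCTCTAACGCAACCTCAAGTAGAGATATTGAGTGACTAAGCGATTACCGCGCTTACTTCATAGGG. Then reverse.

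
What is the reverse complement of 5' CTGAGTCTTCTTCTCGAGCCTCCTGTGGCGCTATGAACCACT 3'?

5'-AGTGGTTCATAGCGCCACAGGAGGCTCGAGAAGAAGACTCAG-3'

Reading the sequence 3'→5' and pairing each base (A↔T, G↔C) gives the reverse complement directly.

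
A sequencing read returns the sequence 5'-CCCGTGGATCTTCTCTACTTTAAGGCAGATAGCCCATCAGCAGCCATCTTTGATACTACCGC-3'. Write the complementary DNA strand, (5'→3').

Pairing A↔T and G↔C gives GGGCACCTAGAAGAGATGAAATTCCGTCTATCGGGTAGTCGTCGGTAGAAACTATGATGGCG, running 3'→5'. Reverse for the 5'→3' convention.

5'-GCGGTAGTATCAAAGATGGCTGCTGATGGGCTATCTGCCTTAAAGTAGAGAAGATCCACGGG-3'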